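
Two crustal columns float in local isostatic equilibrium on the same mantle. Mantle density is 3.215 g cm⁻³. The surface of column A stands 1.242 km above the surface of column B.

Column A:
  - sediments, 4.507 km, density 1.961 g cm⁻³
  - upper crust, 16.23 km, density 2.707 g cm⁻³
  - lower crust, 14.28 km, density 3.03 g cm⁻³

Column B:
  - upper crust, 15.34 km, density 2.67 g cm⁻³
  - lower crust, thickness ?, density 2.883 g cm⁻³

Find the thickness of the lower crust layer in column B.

Take the compensation level at the base of the deeper column (depth z_c below the surface of column A) and equate Σ ρ_i t_i down to z_c; mantle fills any gap and the z_c terms cancel.
Column A: 4.507×1.961 + 16.23×2.707 + 14.28×3.03 + (z_c − 35.017)×3.215
Column B: 1.242×0 + 15.34×2.67 + x×2.883 + (z_c − 1.242 − 15.34 − x)×3.215
The z_c×3.215 term appears on both sides and cancels. Collect the known terms of each column as K = Σ(ρt)_known − 3.215 × (depth of known layers): K_A = 96.041237 − 3.215×35.017 = −16.538418; K_B = 40.9578 − 3.215×(1.242 + 15.34) = −12.35333.
Balance: K_A = K_B − x×(3.215 − 2.883), so x = (K_B − K_A)/(3.215 − 2.883) = 4.18509/0.332 = 12.6 km.

12.6 km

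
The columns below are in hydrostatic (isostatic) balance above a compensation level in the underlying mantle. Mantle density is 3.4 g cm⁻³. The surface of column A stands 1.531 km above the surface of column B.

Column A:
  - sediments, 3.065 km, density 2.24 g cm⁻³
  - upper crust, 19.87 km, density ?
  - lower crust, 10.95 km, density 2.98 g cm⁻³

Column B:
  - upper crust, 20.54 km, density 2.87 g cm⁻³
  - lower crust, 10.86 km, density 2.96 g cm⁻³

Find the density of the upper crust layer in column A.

Take the compensation level at the base of the deeper column (depth z_c below the surface of column A) and equate Σ ρ_i t_i down to z_c; mantle fills any gap and the z_c terms cancel.
Column A: 3.065×2.24 + 19.87×ρ + 10.95×2.98 + (z_c − 33.885)×3.4
Column B: 1.531×0 + 20.54×2.87 + 10.86×2.96 + (z_c − 1.531 − 31.4)×3.4
The z_c×3.4 term appears on both sides and cancels. Collect the known terms of each column as K = Σ(ρt)_known − 3.4 × (depth of known layers): K_A = 39.4966 − 3.4×33.885 = −75.7124; K_B = 91.0954 − 3.4×(1.531 + 31.4) = −20.87.
Balance: K_A + 19.87×ρ = K_B, so ρ = (K_B − K_A)/19.87 = 54.8424/19.87 = 2.76 g cm⁻³.

2.76 g cm⁻³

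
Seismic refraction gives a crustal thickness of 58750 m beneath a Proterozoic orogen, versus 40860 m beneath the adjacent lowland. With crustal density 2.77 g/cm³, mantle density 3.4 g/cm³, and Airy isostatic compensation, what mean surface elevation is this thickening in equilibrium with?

3310 m

Excess crust Δ = 58750 m − 40860 m = 17890 m, split between elevation h and root r with h + r = Δ.
Airy balance ρ_c h = (ρ_m − ρ_c) r gives r = h ρ_c/(ρ_m − ρ_c), so h (1 + ρ_c/(ρ_m − ρ_c)) = Δ, i.e. h = Δ (ρ_m − ρ_c)/ρ_m.
h = 17890 m × 0.63/3.4 = 3310 m.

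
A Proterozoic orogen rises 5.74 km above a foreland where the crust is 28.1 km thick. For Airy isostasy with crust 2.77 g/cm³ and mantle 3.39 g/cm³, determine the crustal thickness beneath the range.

59.5 km

Root depth r = h ρ_c / (ρ_m − ρ_c) = 5.74 km × 2.77 / 0.62 = 25.64 km.
Total thickness = T + h + r = 28.1 km + 5.74 km + 25.64 km = 59.5 km.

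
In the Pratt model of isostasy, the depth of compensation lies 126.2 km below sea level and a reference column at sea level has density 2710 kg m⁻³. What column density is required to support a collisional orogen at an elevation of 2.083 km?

2670 kg m⁻³

Pratt balance: ρ_ref D = ρ (D + h).
ρ = ρ_ref D/(D + h) = 2710 × 126.2 km/(126.2 km + 2.083 km) = 2670 kg m⁻³.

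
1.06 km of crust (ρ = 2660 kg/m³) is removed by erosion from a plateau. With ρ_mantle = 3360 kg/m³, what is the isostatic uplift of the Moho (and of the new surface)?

Unloading: uplift u = e ρ_c/ρ_m = 1.06 km × 2660/3360 = 0.839 km.

0.839 km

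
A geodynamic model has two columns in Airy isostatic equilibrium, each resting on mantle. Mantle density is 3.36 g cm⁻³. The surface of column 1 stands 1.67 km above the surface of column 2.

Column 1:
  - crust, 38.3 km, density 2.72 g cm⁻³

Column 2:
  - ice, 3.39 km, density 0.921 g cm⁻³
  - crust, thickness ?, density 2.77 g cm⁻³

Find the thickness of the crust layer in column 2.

Take the compensation level at the base of the deeper column (depth z_c below the surface of column 1) and equate Σ ρ_i t_i down to z_c; mantle fills any gap and the z_c terms cancel.
Column 1: 38.3×2.72 + (z_c − 38.3)×3.36
Column 2: 1.67×0 + 3.39×0.921 + x×2.77 + (z_c − 1.67 − 3.39 − x)×3.36
The z_c×3.36 term appears on both sides and cancels. Collect the known terms of each column as K = Σ(ρt)_known − 3.36 × (depth of known layers): K_1 = 104.176 − 3.36×38.3 = −24.512; K_2 = 3.12219 − 3.36×(1.67 + 3.39) = −13.87941.
Balance: K_1 = K_2 − x×(3.36 − 2.77), so x = (K_2 − K_1)/(3.36 − 2.77) = 10.6326/0.59 = 18 km.

18 km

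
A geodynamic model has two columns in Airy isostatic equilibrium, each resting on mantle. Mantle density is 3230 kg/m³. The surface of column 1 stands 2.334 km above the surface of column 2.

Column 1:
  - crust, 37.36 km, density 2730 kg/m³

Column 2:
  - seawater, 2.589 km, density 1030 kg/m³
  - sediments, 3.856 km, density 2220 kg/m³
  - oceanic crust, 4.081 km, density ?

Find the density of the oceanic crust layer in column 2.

Take the compensation level at the base of the deeper column (depth z_c below the surface of column 1) and equate Σ ρ_i t_i down to z_c; mantle fills any gap and the z_c terms cancel.
Column 1: 37.36×2730 + (z_c − 37.36)×3230
Column 2: 2.334×0 + 2.589×1030 + 3.856×2220 + 4.081×ρ + (z_c − 2.334 − 10.526)×3230
The z_c×3230 term appears on both sides and cancels. Collect the known terms of each column as K = Σ(ρt)_known − 3230 × (depth of known layers): K_1 = 101992.8 − 3230×37.36 = −18680; K_2 = 11226.99 − 3230×(2.334 + 10.526) = −30310.81.
Balance: K_1 = K_2 + 4.081×ρ, so ρ = (K_1 − K_2)/4.081 = 11630.8/4.081 = 2850 kg/m³.

2850 kg/m³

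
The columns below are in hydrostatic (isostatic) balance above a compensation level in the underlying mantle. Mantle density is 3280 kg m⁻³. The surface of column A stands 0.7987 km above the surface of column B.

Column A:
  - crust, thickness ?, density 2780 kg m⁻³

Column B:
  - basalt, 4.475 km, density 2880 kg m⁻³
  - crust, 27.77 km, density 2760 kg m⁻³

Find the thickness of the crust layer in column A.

37.7 km

Take the compensation level at the base of the deeper column (depth z_c below the surface of column A) and equate Σ ρ_i t_i down to z_c; mantle fills any gap and the z_c terms cancel.
Column A: x×2780 + (z_c − 0 − x)×3280
Column B: 0.7987×0 + 4.475×2880 + 27.77×2760 + (z_c − 0.7987 − 32.245)×3280
The z_c×3280 term appears on both sides and cancels. Collect the known terms of each column as K = Σ(ρt)_known − 3280 × (depth of known layers): K_A = 0 − 3280×0 = 0; K_B = 89533.2 − 3280×(0.7987 + 32.245) = −18850.136.
Balance: K_A − x×(3280 − 2780) = K_B, so x = (K_A − K_B)/(3280 − 2780) = 18850.1/500 = 37.7 km.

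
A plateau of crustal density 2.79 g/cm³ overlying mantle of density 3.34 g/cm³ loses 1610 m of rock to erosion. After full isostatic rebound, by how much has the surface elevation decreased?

Rebound u = e ρ_c/ρ_m = 1610 m × 2.79/3.34 = 1345 m.
Net surface drop = e − u = 1610 m − 1345 m = e (ρ_m − ρ_c)/ρ_m = 265 m.

265 m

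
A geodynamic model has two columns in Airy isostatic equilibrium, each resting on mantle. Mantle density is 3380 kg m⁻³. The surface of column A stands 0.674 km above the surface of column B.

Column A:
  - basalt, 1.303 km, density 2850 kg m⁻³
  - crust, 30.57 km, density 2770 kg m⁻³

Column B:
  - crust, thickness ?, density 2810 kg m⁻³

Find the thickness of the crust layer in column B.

29.9 km

Take the compensation level at the base of the deeper column (depth z_c below the surface of column A) and equate Σ ρ_i t_i down to z_c; mantle fills any gap and the z_c terms cancel.
Column A: 1.303×2850 + 30.57×2770 + (z_c − 31.873)×3380
Column B: 0.674×0 + x×2810 + (z_c − 0.674 − 0 − x)×3380
The z_c×3380 term appears on both sides and cancels. Collect the known terms of each column as K = Σ(ρt)_known − 3380 × (depth of known layers): K_A = 88392.45 − 3380×31.873 = −19338.29; K_B = 0 − 3380×(0.674 + 0) = −2278.12.
Balance: K_A = K_B − x×(3380 − 2810), so x = (K_B − K_A)/(3380 − 2810) = 17060.2/570 = 29.9 km.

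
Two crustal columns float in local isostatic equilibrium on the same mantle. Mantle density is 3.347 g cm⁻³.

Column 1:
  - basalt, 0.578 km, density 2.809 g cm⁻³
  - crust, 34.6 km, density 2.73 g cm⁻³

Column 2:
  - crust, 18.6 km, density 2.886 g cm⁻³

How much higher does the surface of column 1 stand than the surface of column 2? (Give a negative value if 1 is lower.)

3.91 km

For any compensation level in the mantle, the mantle terms cancel and isostasy reduces to e = (Σt_1 − Σt_2) − (Σ(ρt)_1 − Σ(ρt)_2) / ρ_m.
Σt_1 = 35.178 km; Σt_2 = 18.6 km; Σ(ρt)_1 = 96.081602; Σ(ρt)_2 = 53.6796 (in km·g cm⁻³).
e = (35.178 − 18.6) − (96.081602 − 53.6796) / 3.347 = 3.91 km.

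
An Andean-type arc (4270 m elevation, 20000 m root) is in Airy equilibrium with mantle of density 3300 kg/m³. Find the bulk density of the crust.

ρ_c h = (ρ_m − ρ_c) r → ρ_c (h + r) = ρ_m r → ρ_c = ρ_m r / (h + r).
ρ_c = 3300 × 20000 m / (4270 m + 20000 m) = 2720 kg/m³.

2720 kg/m³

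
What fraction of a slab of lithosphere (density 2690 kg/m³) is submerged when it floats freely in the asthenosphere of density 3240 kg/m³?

Submerged fraction = ρ_obj/ρ_fluid = 2690/3240 = 0.83.

0.83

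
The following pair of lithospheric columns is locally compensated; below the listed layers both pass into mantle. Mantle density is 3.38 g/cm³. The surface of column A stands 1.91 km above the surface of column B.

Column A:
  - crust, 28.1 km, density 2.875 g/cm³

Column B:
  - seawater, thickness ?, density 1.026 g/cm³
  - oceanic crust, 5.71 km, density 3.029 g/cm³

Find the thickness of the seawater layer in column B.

2.43 km

Take the compensation level at the base of the deeper column (depth z_c below the surface of column A) and equate Σ ρ_i t_i down to z_c; mantle fills any gap and the z_c terms cancel.
Column A: 28.1×2.875 + (z_c − 28.1)×3.38
Column B: 1.91×0 + x×1.026 + 5.71×3.029 + (z_c − 1.91 − 5.71 − x)×3.38
The z_c×3.38 term appears on both sides and cancels. Collect the known terms of each column as K = Σ(ρt)_known − 3.38 × (depth of known layers): K_A = 80.7875 − 3.38×28.1 = −14.1905; K_B = 17.29559 − 3.38×(1.91 + 5.71) = −8.46001.
Balance: K_A = K_B − x×(3.38 − 1.026), so x = (K_B − K_A)/(3.38 − 1.026) = 5.73049/2.354 = 2.43 km.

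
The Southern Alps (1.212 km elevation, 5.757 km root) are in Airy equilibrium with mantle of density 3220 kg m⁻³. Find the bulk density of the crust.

2660 kg m⁻³

ρ_c h = (ρ_m − ρ_c) r → ρ_c (h + r) = ρ_m r → ρ_c = ρ_m r / (h + r).
ρ_c = 3220 × 5.757 km / (1.212 km + 5.757 km) = 2660 kg m⁻³.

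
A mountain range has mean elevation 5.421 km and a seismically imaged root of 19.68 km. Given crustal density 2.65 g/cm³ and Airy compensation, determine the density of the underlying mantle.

Airy balance: ρ_c h = (ρ_m − ρ_c) r → ρ_m = ρ_c (1 + h/r).
ρ_m = 2.65 × (1 + 5.421 km/19.68 km) = 3.38 g/cm³.

3.38 g/cm³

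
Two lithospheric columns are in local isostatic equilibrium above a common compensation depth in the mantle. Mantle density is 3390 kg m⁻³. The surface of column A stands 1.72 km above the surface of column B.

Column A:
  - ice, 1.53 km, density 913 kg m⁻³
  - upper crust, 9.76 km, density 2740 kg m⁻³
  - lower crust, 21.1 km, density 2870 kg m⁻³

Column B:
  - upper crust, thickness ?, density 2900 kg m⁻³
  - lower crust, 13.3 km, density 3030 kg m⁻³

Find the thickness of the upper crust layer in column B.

Take the compensation level at the base of the deeper column (depth z_c below the surface of column A) and equate Σ ρ_i t_i down to z_c; mantle fills any gap and the z_c terms cancel.
Column A: 1.53×913 + 9.76×2740 + 21.1×2870 + (z_c − 32.39)×3390
Column B: 1.72×0 + x×2900 + 13.3×3030 + (z_c − 1.72 − 13.3 − x)×3390
The z_c×3390 term appears on both sides and cancels. Collect the known terms of each column as K = Σ(ρt)_known − 3390 × (depth of known layers): K_A = 88696.29 − 3390×32.39 = −21105.81; K_B = 40299 − 3390×(1.72 + 13.3) = −10618.8.
Balance: K_A = K_B − x×(3390 − 2900), so x = (K_B − K_A)/(3390 − 2900) = 10487/490 = 21.4 km.

21.4 km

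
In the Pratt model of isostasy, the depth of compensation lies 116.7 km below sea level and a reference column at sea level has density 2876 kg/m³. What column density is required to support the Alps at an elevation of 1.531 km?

Pratt balance: ρ_ref D = ρ (D + h).
ρ = ρ_ref D/(D + h) = 2876 × 116.7 km/(116.7 km + 1.531 km) = 2840 kg/m³.

2840 kg/m³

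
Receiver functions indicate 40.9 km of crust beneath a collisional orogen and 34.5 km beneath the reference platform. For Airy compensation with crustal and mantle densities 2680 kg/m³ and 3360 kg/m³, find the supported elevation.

1.3 km

Excess crust Δ = 40.9 km − 34.5 km = 6.4 km, split between elevation h and root r with h + r = Δ.
Airy balance ρ_c h = (ρ_m − ρ_c) r gives r = h ρ_c/(ρ_m − ρ_c), so h (1 + ρ_c/(ρ_m − ρ_c)) = Δ, i.e. h = Δ (ρ_m − ρ_c)/ρ_m.
h = 6.4 km × 680/3360 = 1.3 km.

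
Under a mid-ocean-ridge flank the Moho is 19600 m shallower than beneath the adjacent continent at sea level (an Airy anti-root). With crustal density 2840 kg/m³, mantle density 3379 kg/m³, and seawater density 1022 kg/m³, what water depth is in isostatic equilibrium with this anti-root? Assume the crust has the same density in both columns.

Replacing a thickness d of crust by seawater at the top must be balanced by replacing crust with mantle at the base: d (ρ_c − ρ_w) = a (ρ_m − ρ_c).
d = a (ρ_m − ρ_c)/(ρ_c − ρ_w) = 19600 m × 539/1818 = 5810 m.

5810 m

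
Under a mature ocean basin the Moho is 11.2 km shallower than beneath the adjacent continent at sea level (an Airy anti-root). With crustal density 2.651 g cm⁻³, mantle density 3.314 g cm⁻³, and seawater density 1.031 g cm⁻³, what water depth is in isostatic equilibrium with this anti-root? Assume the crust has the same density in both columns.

4.58 km

Replacing a thickness d of crust by seawater at the top must be balanced by replacing crust with mantle at the base: d (ρ_c − ρ_w) = a (ρ_m − ρ_c).
d = a (ρ_m − ρ_c)/(ρ_c − ρ_w) = 11.2 km × 0.663/1.62 = 4.58 km.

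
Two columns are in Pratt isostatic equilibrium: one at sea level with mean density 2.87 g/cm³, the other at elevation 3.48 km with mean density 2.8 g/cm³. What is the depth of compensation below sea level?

ρ_ref D = ρ (D + h) → D (ρ_ref − ρ) = ρ h.
D = ρ h/(ρ_ref − ρ) = 2.8 × 3.48 km/(2.87 − 2.8) = 139 km.

139 km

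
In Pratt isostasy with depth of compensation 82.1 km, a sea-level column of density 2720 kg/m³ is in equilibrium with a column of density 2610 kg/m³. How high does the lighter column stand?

3.46 km

ρ_ref D = ρ (D + h) → h = D (ρ_ref − ρ)/ρ.
h = 82.1 km × (2720 − 2610)/2610 = 3.46 km.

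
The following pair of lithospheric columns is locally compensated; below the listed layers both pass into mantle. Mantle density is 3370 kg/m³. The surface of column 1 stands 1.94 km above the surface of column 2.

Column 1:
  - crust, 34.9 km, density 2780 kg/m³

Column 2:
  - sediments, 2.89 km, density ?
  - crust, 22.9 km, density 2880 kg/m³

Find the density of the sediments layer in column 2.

Take the compensation level at the base of the deeper column (depth z_c below the surface of column 1) and equate Σ ρ_i t_i down to z_c; mantle fills any gap and the z_c terms cancel.
Column 1: 34.9×2780 + (z_c − 34.9)×3370
Column 2: 1.94×0 + 2.89×ρ + 22.9×2880 + (z_c − 1.94 − 25.79)×3370
The z_c×3370 term appears on both sides and cancels. Collect the known terms of each column as K = Σ(ρt)_known − 3370 × (depth of known layers): K_1 = 97022 − 3370×34.9 = −20591; K_2 = 65952 − 3370×(1.94 + 25.79) = −27498.1.
Balance: K_1 = K_2 + 2.89×ρ, so ρ = (K_1 − K_2)/2.89 = 6907.1/2.89 = 2390 kg/m³.

2390 kg/m³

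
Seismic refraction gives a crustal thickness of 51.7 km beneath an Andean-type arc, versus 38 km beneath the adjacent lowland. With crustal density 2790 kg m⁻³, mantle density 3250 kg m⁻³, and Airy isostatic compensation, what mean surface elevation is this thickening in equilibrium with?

Excess crust Δ = 51.7 km − 38 km = 13.7 km, split between elevation h and root r with h + r = Δ.
Airy balance ρ_c h = (ρ_m − ρ_c) r gives r = h ρ_c/(ρ_m − ρ_c), so h (1 + ρ_c/(ρ_m − ρ_c)) = Δ, i.e. h = Δ (ρ_m − ρ_c)/ρ_m.
h = 13.7 km × 460/3250 = 1.94 km.

1.94 km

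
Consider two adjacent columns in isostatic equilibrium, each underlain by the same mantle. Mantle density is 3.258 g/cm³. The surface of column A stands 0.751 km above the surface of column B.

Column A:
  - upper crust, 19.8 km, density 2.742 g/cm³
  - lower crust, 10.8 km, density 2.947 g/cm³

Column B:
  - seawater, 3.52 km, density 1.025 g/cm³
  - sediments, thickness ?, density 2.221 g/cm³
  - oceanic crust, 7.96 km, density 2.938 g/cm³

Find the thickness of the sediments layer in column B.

Take the compensation level at the base of the deeper column (depth z_c below the surface of column A) and equate Σ ρ_i t_i down to z_c; mantle fills any gap and the z_c terms cancel.
Column A: 19.8×2.742 + 10.8×2.947 + (z_c − 30.6)×3.258
Column B: 0.751×0 + 3.52×1.025 + x×2.221 + 7.96×2.938 + (z_c − 0.751 − 11.48 − x)×3.258
The z_c×3.258 term appears on both sides and cancels. Collect the known terms of each column as K = Σ(ρt)_known − 3.258 × (depth of known layers): K_A = 86.1192 − 3.258×30.6 = −13.5756; K_B = 26.99448 − 3.258×(0.751 + 11.48) = −12.854118.
Balance: K_A = K_B − x×(3.258 − 2.221), so x = (K_B − K_A)/(3.258 − 2.221) = 0.721482/1.037 = 0.696 km.

0.696 km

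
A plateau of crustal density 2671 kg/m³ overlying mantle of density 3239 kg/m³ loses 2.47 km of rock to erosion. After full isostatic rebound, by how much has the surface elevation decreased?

Rebound u = e ρ_c/ρ_m = 2.47 km × 2671/3239 = 2.037 km.
Net surface drop = e − u = 2.47 km − 2.037 km = e (ρ_m − ρ_c)/ρ_m = 0.433 km.

0.433 km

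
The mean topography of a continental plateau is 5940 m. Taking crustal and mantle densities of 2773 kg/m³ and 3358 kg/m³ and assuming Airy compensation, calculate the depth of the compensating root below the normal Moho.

Equating mass per unit area of the two columns: the weight of the topography is balanced by the buoyancy of the root, ρ_c h = (ρ_m − ρ_c) r.
r = h · ρ_c / (ρ_m − ρ_c) = 5940 m × 2773 / (3358 − 2773) = 28200 m.

28200 m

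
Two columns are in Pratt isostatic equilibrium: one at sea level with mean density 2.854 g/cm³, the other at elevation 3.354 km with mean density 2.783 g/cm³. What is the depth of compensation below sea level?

131 km

ρ_ref D = ρ (D + h) → D (ρ_ref − ρ) = ρ h.
D = ρ h/(ρ_ref − ρ) = 2.783 × 3.354 km/(2.854 − 2.783) = 131 km.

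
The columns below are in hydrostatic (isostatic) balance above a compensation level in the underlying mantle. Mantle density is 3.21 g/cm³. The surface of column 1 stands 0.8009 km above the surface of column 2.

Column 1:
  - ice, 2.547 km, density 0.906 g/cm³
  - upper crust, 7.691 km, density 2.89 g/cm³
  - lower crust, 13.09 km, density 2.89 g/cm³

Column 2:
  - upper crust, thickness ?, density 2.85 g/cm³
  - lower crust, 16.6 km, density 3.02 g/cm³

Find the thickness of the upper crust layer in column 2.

Take the compensation level at the base of the deeper column (depth z_c below the surface of column 1) and equate Σ ρ_i t_i down to z_c; mantle fills any gap and the z_c terms cancel.
Column 1: 2.547×0.906 + 7.691×2.89 + 13.09×2.89 + (z_c − 23.328)×3.21
Column 2: 0.8009×0 + x×2.85 + 16.6×3.02 + (z_c − 0.8009 − 16.6 − x)×3.21
The z_c×3.21 term appears on both sides and cancels. Collect the known terms of each column as K = Σ(ρt)_known − 3.21 × (depth of known layers): K_1 = 62.364672 − 3.21×23.328 = −12.518208; K_2 = 50.132 − 3.21×(0.8009 + 16.6) = −5.724889.
Balance: K_1 = K_2 − x×(3.21 − 2.85), so x = (K_2 − K_1)/(3.21 − 2.85) = 6.79332/0.36 = 18.9 km.

18.9 km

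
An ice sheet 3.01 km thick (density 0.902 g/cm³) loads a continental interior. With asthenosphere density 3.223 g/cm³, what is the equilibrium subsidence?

0.842 km

Equating mass per unit area of the two columns: the ice load ρ_ice t is balanced by mantle displaced below, ρ_m s.
s = t ρ_ice / ρ_m = 3.01 km × 0.902/3.223 = 0.842 km.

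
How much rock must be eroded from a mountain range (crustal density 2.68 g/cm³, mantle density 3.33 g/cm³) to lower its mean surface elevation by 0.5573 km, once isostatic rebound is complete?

2.86 km

Net drop Δ = e − u = e − e ρ_c/ρ_m = e (ρ_m − ρ_c)/ρ_m.
e = Δ ρ_m/(ρ_m − ρ_c) = 0.5573 km × 3.33/0.65 = 2.86 km.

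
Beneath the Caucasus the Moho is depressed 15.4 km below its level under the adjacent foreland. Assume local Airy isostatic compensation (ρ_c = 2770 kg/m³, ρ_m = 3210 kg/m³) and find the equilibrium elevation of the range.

Isostatic balance requires: ρ_c h = (ρ_m − ρ_c) r.
h = r (ρ_m − ρ_c) / ρ_c = 15.4 km × (3210 − 2770) / 2770 = 2.45 km.

2.45 km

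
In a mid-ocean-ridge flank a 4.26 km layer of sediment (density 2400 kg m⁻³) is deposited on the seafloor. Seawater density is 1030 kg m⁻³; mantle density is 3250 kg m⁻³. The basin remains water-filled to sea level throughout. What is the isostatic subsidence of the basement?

2.63 km

Submarine loading: the sediment displaces seawater, and the subsidence is in turn flooded, so s (ρ_m − ρ_w) = t (ρ_sed − ρ_w).
s = 4.26 km × (2400 − 1030) / (3250 − 1030) = 2.63 km.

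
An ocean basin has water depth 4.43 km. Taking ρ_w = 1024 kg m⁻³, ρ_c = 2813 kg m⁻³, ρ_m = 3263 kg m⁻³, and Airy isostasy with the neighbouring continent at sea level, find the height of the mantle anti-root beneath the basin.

17.6 km

Balancing pressure at the compensation depth: replacing crust with seawater at the top is compensated by replacing crust with mantle at the base: d (ρ_c − ρ_w) = a (ρ_m − ρ_c).
a = d (ρ_c − ρ_w)/(ρ_m − ρ_c) = 4.43 km × 1789/450 = 17.6 km.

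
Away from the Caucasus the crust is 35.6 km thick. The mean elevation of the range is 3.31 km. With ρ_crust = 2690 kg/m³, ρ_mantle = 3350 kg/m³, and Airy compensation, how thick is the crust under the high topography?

Root depth r = h ρ_c / (ρ_m − ρ_c) = 3.31 km × 2690 / 660 = 13.49 km.
Total thickness = T + h + r = 35.6 km + 3.31 km + 13.49 km = 52.4 km.

52.4 km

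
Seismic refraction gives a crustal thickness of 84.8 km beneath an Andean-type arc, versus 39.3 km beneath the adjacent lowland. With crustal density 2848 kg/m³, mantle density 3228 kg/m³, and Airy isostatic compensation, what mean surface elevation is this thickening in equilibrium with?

Excess crust Δ = 84.8 km − 39.3 km = 45.5 km, split between elevation h and root r with h + r = Δ.
Airy balance ρ_c h = (ρ_m − ρ_c) r gives r = h ρ_c/(ρ_m − ρ_c), so h (1 + ρ_c/(ρ_m − ρ_c)) = Δ, i.e. h = Δ (ρ_m − ρ_c)/ρ_m.
h = 45.5 km × 380/3228 = 5.36 km.

5.36 km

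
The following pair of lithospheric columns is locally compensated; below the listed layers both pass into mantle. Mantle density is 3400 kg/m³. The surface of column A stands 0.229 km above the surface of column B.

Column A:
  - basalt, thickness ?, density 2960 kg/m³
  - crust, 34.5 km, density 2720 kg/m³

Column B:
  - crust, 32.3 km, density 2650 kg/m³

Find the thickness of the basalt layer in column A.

Take the compensation level at the base of the deeper column (depth z_c below the surface of column A) and equate Σ ρ_i t_i down to z_c; mantle fills any gap and the z_c terms cancel.
Column A: x×2960 + 34.5×2720 + (z_c − 34.5 − x)×3400
Column B: 0.229×0 + 32.3×2650 + (z_c − 0.229 − 32.3)×3400
The z_c×3400 term appears on both sides and cancels. Collect the known terms of each column as K = Σ(ρt)_known − 3400 × (depth of known layers): K_A = 93840 − 3400×34.5 = −23460; K_B = 85595 − 3400×(0.229 + 32.3) = −25003.6.
Balance: K_A − x×(3400 − 2960) = K_B, so x = (K_A − K_B)/(3400 − 2960) = 1543.6/440 = 3.51 km.

3.51 km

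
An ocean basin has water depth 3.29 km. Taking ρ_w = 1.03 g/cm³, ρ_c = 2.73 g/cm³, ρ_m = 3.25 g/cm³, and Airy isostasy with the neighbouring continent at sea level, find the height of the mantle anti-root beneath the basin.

By Archimedes' principle applied to the lithosphere: replacing crust with seawater at the top is compensated by replacing crust with mantle at the base: d (ρ_c − ρ_w) = a (ρ_m − ρ_c).
a = d (ρ_c − ρ_w)/(ρ_m − ρ_c) = 3.29 km × 1.7/0.52 = 10.8 km.

10.8 km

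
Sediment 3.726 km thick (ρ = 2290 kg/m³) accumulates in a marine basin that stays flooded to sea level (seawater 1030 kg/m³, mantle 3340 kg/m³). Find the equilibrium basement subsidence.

Submarine loading: the sediment displaces seawater, and the subsidence is in turn flooded, so s (ρ_m − ρ_w) = t (ρ_sed − ρ_w).
s = 3.726 km × (2290 − 1030) / (3340 − 1030) = 2.03 km.

2.03 km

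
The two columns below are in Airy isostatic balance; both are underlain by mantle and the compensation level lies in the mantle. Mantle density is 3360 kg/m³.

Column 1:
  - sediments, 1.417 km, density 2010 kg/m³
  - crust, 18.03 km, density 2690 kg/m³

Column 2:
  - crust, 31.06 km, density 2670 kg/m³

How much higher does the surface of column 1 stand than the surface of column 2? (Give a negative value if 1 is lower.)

−2.21 km

For any compensation level in the mantle, the mantle terms cancel and isostasy reduces to e = (Σt_1 − Σt_2) − (Σ(ρt)_1 − Σ(ρt)_2) / ρ_m.
Σt_1 = 19.447 km; Σt_2 = 31.06 km; Σ(ρt)_1 = 51348.87; Σ(ρt)_2 = 82930.2 (in km·kg/m³).
e = (19.447 − 31.06) − (51348.87 − 82930.2) / 3360 = −2.21 km.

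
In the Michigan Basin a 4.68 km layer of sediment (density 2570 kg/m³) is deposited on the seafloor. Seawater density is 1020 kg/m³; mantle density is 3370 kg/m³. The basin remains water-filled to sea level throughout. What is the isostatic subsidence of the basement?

3.09 km

Submarine loading: the sediment displaces seawater, and the subsidence is in turn flooded, so s (ρ_m − ρ_w) = t (ρ_sed − ρ_w).
s = 4.68 km × (2570 − 1020) / (3370 − 1020) = 3.09 km.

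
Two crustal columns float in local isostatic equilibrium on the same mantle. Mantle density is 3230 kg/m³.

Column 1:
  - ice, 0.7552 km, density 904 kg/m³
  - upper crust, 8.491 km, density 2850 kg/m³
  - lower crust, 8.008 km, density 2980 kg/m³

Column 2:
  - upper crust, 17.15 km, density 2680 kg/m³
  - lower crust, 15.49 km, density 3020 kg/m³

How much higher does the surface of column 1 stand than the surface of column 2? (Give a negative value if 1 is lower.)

−1.76 km

For any compensation level in the mantle, the mantle terms cancel and isostasy reduces to e = (Σt_1 − Σt_2) − (Σ(ρt)_1 − Σ(ρt)_2) / ρ_m.
Σt_1 = 17.2542 km; Σt_2 = 32.64 km; Σ(ρt)_1 = 48745.8908; Σ(ρt)_2 = 92741.8 (in km·kg/m³).
e = (17.2542 − 32.64) − (48745.8908 − 92741.8) / 3230 = −1.76 km.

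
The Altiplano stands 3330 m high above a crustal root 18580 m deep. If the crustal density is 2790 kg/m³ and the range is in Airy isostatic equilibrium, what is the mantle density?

Airy balance: ρ_c h = (ρ_m − ρ_c) r → ρ_m = ρ_c (1 + h/r).
ρ_m = 2790 × (1 + 3330 m/18580 m) = 3290 kg/m³.

3290 kg/m³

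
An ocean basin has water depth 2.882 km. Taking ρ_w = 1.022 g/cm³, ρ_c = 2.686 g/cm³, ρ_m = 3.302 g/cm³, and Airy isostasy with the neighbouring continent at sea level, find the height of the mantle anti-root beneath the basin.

7.79 km

Balancing pressure at the compensation depth: replacing crust with seawater at the top is compensated by replacing crust with mantle at the base: d (ρ_c − ρ_w) = a (ρ_m − ρ_c).
a = d (ρ_c − ρ_w)/(ρ_m − ρ_c) = 2.882 km × 1.664/0.616 = 7.79 km.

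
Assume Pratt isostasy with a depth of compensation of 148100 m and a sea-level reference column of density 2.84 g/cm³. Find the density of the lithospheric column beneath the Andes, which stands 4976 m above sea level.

Pratt balance: ρ_ref D = ρ (D + h).
ρ = ρ_ref D/(D + h) = 2.84 × 148100 m/(148100 m + 4976 m) = 2.75 g/cm³.

2.75 g/cm³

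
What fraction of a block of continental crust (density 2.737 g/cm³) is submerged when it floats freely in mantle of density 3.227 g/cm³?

84.8%

Submerged fraction = ρ_obj/ρ_fluid = 2.737/3.227 = 84.8%.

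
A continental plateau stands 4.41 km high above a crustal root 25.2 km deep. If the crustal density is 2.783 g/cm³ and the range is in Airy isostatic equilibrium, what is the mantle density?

Airy balance: ρ_c h = (ρ_m − ρ_c) r → ρ_m = ρ_c (1 + h/r).
ρ_m = 2.783 × (1 + 4.41 km/25.2 km) = 3.27 g/cm³.

3.27 g/cm³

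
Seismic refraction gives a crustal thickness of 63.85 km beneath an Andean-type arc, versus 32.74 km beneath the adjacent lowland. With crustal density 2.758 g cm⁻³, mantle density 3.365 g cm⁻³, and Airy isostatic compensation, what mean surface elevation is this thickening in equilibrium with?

Excess crust Δ = 63.85 km − 32.74 km = 31.11 km, split between elevation h and root r with h + r = Δ.
Airy balance ρ_c h = (ρ_m − ρ_c) r gives r = h ρ_c/(ρ_m − ρ_c), so h (1 + ρ_c/(ρ_m − ρ_c)) = Δ, i.e. h = Δ (ρ_m − ρ_c)/ρ_m.
h = 31.11 km × 0.607/3.365 = 5.61 km.

5.61 km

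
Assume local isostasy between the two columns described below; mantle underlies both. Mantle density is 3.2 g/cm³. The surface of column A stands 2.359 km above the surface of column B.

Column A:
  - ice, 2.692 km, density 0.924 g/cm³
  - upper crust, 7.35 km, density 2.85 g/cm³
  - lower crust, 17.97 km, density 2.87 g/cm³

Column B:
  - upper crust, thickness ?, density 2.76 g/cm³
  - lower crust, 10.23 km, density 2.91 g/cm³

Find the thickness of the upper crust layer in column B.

9.35 km

Take the compensation level at the base of the deeper column (depth z_c below the surface of column A) and equate Σ ρ_i t_i down to z_c; mantle fills any gap and the z_c terms cancel.
Column A: 2.692×0.924 + 7.35×2.85 + 17.97×2.87 + (z_c − 28.012)×3.2
Column B: 2.359×0 + x×2.76 + 10.23×2.91 + (z_c − 2.359 − 10.23 − x)×3.2
The z_c×3.2 term appears on both sides and cancels. Collect the known terms of each column as K = Σ(ρt)_known − 3.2 × (depth of known layers): K_A = 75.008808 − 3.2×28.012 = −14.629592; K_B = 29.7693 − 3.2×(2.359 + 10.23) = −10.5155.
Balance: K_A = K_B − x×(3.2 − 2.76), so x = (K_B − K_A)/(3.2 − 2.76) = 4.11409/0.44 = 9.35 km.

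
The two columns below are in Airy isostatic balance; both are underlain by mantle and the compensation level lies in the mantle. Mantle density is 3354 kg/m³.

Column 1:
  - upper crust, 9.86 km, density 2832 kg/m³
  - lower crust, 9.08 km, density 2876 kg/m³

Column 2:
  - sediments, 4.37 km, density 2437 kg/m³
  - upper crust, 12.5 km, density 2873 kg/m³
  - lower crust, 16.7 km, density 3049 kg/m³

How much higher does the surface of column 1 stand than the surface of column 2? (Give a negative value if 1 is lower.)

−1.68 km

For any compensation level in the mantle, the mantle terms cancel and isostasy reduces to e = (Σt_1 − Σt_2) − (Σ(ρt)_1 − Σ(ρt)_2) / ρ_m.
Σt_1 = 18.94 km; Σt_2 = 33.57 km; Σ(ρt)_1 = 54037.6; Σ(ρt)_2 = 97480.49 (in km·kg/m³).
e = (18.94 − 33.57) − (54037.6 − 97480.49) / 3354 = −1.68 km.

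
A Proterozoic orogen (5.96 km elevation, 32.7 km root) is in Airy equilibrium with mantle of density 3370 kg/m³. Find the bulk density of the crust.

2850 kg/m³

ρ_c h = (ρ_m − ρ_c) r → ρ_c (h + r) = ρ_m r → ρ_c = ρ_m r / (h + r).
ρ_c = 3370 × 32.7 km / (5.96 km + 32.7 km) = 2850 kg/m³.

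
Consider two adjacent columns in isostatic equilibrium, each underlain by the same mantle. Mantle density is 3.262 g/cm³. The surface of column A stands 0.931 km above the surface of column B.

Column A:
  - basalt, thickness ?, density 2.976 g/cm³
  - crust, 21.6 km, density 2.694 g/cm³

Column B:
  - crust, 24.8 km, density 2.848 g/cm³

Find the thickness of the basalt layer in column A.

3.62 km

Take the compensation level at the base of the deeper column (depth z_c below the surface of column A) and equate Σ ρ_i t_i down to z_c; mantle fills any gap and the z_c terms cancel.
Column A: x×2.976 + 21.6×2.694 + (z_c − 21.6 − x)×3.262
Column B: 0.931×0 + 24.8×2.848 + (z_c − 0.931 − 24.8)×3.262
The z_c×3.262 term appears on both sides and cancels. Collect the known terms of each column as K = Σ(ρt)_known − 3.262 × (depth of known layers): K_A = 58.1904 − 3.262×21.6 = −12.2688; K_B = 70.6304 − 3.262×(0.931 + 24.8) = −13.304122.
Balance: K_A − x×(3.262 − 2.976) = K_B, so x = (K_A − K_B)/(3.262 − 2.976) = 1.03532/0.286 = 3.62 km.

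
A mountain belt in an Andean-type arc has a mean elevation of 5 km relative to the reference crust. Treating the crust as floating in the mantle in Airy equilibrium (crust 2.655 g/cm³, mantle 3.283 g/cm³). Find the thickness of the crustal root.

21.1 km

Balancing pressure at the compensation depth: the weight of the topography is balanced by the buoyancy of the root, ρ_c h = (ρ_m − ρ_c) r.
r = h · ρ_c / (ρ_m − ρ_c) = 5 km × 2.655 / (3.283 − 2.655) = 21.1 km.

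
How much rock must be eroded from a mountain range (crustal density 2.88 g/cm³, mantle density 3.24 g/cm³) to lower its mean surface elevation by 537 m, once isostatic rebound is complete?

Net drop Δ = e − u = e − e ρ_c/ρ_m = e (ρ_m − ρ_c)/ρ_m.
e = Δ ρ_m/(ρ_m − ρ_c) = 537 m × 3.24/0.36 = 4830 m.

4830 m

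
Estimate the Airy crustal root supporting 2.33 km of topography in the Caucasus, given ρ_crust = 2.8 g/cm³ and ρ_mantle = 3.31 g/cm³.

In Airy isostatic equilibrium: the weight of the topography is balanced by the buoyancy of the root, ρ_c h = (ρ_m − ρ_c) r.
r = h · ρ_c / (ρ_m − ρ_c) = 2.33 km × 2.8 / (3.31 − 2.8) = 12.8 km.

12.8 km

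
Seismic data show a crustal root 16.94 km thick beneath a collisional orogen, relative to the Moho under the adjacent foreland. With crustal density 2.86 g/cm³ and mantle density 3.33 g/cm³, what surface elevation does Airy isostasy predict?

2.78 km

By Archimedes' principle applied to the lithosphere: ρ_c h = (ρ_m − ρ_c) r.
h = r (ρ_m − ρ_c) / ρ_c = 16.94 km × (3.33 − 2.86) / 2.86 = 2.78 km.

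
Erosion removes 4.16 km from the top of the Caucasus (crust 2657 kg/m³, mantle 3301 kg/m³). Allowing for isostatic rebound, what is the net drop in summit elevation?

0.812 km

Rebound u = e ρ_c/ρ_m = 4.16 km × 2657/3301 = 3.348 km.
Net surface drop = e − u = 4.16 km − 3.348 km = e (ρ_m − ρ_c)/ρ_m = 0.812 km.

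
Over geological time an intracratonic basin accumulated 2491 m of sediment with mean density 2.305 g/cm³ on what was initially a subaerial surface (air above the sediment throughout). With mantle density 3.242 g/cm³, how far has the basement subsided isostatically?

1770 m

Subaerial load: s = t ρ_sed / ρ_m = 2491 m × 2.305/3.242 = 1770 m.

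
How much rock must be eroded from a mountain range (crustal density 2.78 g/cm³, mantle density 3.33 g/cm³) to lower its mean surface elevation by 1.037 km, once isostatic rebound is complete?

Net drop Δ = e − u = e − e ρ_c/ρ_m = e (ρ_m − ρ_c)/ρ_m.
e = Δ ρ_m/(ρ_m − ρ_c) = 1.037 km × 3.33/0.55 = 6.28 km.

6.28 km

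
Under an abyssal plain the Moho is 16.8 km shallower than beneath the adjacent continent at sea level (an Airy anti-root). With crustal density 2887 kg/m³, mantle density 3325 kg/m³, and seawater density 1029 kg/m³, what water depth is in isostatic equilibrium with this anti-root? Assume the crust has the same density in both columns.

Replacing a thickness d of crust by seawater at the top must be balanced by replacing crust with mantle at the base: d (ρ_c − ρ_w) = a (ρ_m − ρ_c).
d = a (ρ_m − ρ_c)/(ρ_c − ρ_w) = 16.8 km × 438/1858 = 3.96 km.

3.96 km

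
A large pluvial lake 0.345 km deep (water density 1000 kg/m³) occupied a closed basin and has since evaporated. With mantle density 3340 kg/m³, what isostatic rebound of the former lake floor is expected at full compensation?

0.103 km

u = d ρ_w/ρ_m = 0.345 km × 1000/3340 = 0.103 km.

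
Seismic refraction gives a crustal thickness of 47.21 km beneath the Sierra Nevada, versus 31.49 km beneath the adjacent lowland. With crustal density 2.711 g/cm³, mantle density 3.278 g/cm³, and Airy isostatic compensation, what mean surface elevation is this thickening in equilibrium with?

Excess crust Δ = 47.21 km − 31.49 km = 15.72 km, split between elevation h and root r with h + r = Δ.
Airy balance ρ_c h = (ρ_m − ρ_c) r gives r = h ρ_c/(ρ_m − ρ_c), so h (1 + ρ_c/(ρ_m − ρ_c)) = Δ, i.e. h = Δ (ρ_m − ρ_c)/ρ_m.
h = 15.72 km × 0.567/3.278 = 2.72 km.

2.72 km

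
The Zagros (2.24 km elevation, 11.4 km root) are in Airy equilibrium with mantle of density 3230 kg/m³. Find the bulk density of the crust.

ρ_c h = (ρ_m − ρ_c) r → ρ_c (h + r) = ρ_m r → ρ_c = ρ_m r / (h + r).
ρ_c = 3230 × 11.4 km / (2.24 km + 11.4 km) = 2700 kg/m³.

2700 kg/m³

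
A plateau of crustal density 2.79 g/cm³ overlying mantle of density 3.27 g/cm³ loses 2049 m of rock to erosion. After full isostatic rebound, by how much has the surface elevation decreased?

301 m

Rebound u = e ρ_c/ρ_m = 2049 m × 2.79/3.27 = 1748 m.
Net surface drop = e − u = 2049 m − 1748 m = e (ρ_m − ρ_c)/ρ_m = 301 m.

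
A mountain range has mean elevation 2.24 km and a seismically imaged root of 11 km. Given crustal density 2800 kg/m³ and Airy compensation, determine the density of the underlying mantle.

3370 kg/m³

Airy balance: ρ_c h = (ρ_m − ρ_c) r → ρ_m = ρ_c (1 + h/r).
ρ_m = 2800 × (1 + 2.24 km/11 km) = 3370 kg/m³.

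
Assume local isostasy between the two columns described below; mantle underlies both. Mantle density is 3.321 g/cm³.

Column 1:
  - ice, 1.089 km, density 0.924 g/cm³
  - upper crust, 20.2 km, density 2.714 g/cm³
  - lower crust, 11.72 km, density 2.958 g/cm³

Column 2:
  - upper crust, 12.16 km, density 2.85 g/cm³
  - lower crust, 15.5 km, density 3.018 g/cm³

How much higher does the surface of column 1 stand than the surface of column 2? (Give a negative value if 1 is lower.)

2.62 km

For any compensation level in the mantle, the mantle terms cancel and isostasy reduces to e = (Σt_1 − Σt_2) − (Σ(ρt)_1 − Σ(ρt)_2) / ρ_m.
Σt_1 = 33.009 km; Σt_2 = 27.66 km; Σ(ρt)_1 = 90.496796; Σ(ρt)_2 = 81.435 (in km·g/cm³).
e = (33.009 − 27.66) − (90.496796 − 81.435) / 3.321 = 2.62 km.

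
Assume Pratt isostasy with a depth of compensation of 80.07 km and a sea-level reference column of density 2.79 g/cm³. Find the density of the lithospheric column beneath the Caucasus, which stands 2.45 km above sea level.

Pratt balance: ρ_ref D = ρ (D + h).
ρ = ρ_ref D/(D + h) = 2.79 × 80.07 km/(80.07 km + 2.45 km) = 2.71 g/cm³.

2.71 g/cm³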